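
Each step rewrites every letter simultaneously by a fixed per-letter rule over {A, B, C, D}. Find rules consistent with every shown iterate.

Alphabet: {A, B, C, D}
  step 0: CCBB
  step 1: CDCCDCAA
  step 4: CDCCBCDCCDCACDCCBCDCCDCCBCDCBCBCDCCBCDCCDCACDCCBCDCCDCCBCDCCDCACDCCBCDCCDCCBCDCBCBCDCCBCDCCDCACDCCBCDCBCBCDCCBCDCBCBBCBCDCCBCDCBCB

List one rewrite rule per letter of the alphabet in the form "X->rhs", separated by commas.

  step 0 ⇒ step 1: CCBB ⇒ CDC·CDC·A·A
    B ↦ A
    C ↦ CDC
    A ↦ BCB  (constrained at step 1)
    D ↦ CB  (constrained at step 1)

A->BCB, B->A, C->CDC, D->CB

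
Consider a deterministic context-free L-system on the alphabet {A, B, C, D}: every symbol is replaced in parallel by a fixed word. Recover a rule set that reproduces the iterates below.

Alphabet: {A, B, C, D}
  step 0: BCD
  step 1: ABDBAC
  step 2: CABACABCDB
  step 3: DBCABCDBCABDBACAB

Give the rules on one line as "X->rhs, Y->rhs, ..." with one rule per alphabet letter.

  step 2 ⇒ step 3: CABACABCDB ⇒ DB·C·AB·C·DB·C·AB·DB·AC·AB
    A ↦ C
    B ↦ AB
    C ↦ DB
    D ↦ AC

A->C, B->AB, C->DB, D->AC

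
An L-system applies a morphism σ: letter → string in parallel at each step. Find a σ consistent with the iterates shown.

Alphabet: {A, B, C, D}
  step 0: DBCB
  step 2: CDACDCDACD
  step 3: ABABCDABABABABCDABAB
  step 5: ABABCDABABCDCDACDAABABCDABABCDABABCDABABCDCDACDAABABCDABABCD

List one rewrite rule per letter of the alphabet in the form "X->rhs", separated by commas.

A->CD, B->A, C->AB, D->AB

  step 2 ⇒ step 3: CDACDCDACD ⇒ AB·AB·CD·AB·AB·AB·AB·CD·AB·AB
    A ↦ CD
    C ↦ AB
    D ↦ AB
    B ↦ A  (constrained at step 0)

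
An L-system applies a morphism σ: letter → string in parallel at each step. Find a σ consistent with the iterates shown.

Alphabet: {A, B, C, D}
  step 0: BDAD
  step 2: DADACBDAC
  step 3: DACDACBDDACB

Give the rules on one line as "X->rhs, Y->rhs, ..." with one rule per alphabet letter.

  step 2 ⇒ step 3: DADACBDAC ⇒ DA·C·DA·C·B·D·DA·C·B
    A ↦ C
    B ↦ D
    C ↦ B
    D ↦ DA

A->C, B->D, C->B, D->DA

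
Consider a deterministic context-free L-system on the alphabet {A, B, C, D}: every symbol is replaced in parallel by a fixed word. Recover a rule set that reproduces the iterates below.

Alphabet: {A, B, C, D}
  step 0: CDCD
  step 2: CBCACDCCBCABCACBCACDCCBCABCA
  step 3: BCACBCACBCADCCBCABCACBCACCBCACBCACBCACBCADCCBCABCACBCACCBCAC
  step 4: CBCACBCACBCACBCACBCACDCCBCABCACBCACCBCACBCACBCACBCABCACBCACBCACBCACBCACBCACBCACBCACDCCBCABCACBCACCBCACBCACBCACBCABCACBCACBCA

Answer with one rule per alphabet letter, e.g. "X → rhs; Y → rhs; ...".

A->C, B->C, C->BCA, D->DCC

  step 3 ⇒ step 4: BCACBCACBCADCCBCABCACBCACCBCACBCACBCACBCADCCBCABCACBCACCBCAC ⇒ C·BCA·C·BCA·C·BCA·C·BCA·C·BCA·C·DCC·BCA·BCA·C·BCA·C·C·BCA·C·BCA·C·BCA·C·BCA·BCA·C·BCA·C·BCA·C·BCA·C·BCA·C·BCA·C·BCA·C·BCA·C·DCC·BCA·BCA·C·BCA·C·C·BCA·C·BCA·C·BCA·C·BCA·BCA·C·BCA·C·BCA
    A ↦ C
    B ↦ C
    C ↦ BCA
    D ↦ DCC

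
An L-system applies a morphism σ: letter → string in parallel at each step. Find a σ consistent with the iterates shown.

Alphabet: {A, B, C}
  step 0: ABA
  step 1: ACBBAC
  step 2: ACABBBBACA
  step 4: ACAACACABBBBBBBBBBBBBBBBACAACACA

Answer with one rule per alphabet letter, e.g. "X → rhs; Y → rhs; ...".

  step 1 ⇒ step 2: ACBBAC ⇒ AC·A·BB·BB·AC·A
    A ↦ AC
    B ↦ BB
    C ↦ A

A->AC, B->BB, C->A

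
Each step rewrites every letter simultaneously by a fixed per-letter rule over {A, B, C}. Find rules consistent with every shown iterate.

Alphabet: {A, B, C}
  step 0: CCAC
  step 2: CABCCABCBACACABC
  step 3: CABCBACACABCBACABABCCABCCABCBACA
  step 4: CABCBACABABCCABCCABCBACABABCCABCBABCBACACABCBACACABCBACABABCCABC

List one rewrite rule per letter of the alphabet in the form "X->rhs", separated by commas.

A->BC, B->BA, C->CA

  step 3 ⇒ step 4: CABCBACACABCBACABABCCABCCABCBACA ⇒ CA·BC·BA·CA·BA·BC·CA·BC·CA·BC·BA·CA·BA·BC·CA·BC·BA·BC·BA·CA·CA·BC·BA·CA·CA·BC·BA·CA·BA·BC·CA·BC
    A ↦ BC
    B ↦ BA
    C ↦ CA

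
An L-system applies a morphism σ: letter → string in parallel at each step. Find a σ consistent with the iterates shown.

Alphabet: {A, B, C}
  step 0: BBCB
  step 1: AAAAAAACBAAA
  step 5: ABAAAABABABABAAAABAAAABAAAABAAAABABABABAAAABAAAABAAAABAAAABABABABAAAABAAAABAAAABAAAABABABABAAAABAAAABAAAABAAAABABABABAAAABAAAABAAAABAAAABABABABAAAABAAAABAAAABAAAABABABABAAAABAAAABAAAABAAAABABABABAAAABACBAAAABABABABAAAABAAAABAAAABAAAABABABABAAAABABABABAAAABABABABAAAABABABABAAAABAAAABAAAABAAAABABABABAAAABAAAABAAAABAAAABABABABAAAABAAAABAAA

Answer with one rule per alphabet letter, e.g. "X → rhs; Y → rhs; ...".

A->AB, B->AAA, C->ACB

  step 0 ⇒ step 1: BBCB ⇒ AAA·AAA·ACB·AAA
    B ↦ AAA
    C ↦ ACB
    A ↦ AB  (constrained at step 1)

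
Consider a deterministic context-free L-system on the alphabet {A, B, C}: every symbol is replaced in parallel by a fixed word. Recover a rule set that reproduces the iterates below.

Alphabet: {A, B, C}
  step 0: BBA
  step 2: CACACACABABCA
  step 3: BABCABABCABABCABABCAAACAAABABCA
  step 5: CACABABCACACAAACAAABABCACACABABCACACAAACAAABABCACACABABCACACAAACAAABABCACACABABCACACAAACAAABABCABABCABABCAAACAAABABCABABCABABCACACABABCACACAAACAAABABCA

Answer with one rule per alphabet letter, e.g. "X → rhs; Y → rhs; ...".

A->CA, B->AA, C->BAB

  step 2 ⇒ step 3: CACACACABABCA ⇒ BAB·CA·BAB·CA·BAB·CA·BAB·CA·AA·CA·AA·BAB·CA
    A ↦ CA
    B ↦ AA
    C ↦ BAB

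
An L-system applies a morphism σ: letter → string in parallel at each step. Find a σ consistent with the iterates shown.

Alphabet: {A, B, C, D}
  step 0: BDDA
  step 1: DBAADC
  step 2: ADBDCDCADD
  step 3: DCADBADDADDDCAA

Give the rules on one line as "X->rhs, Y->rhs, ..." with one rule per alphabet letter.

  step 2 ⇒ step 3: ADBDCDCADD ⇒ DC·A·DB·A·DD·A·DD·DC·A·A
    A ↦ DC
    B ↦ DB
    C ↦ DD
    D ↦ A

A->DC, B->DB, C->DD, D->A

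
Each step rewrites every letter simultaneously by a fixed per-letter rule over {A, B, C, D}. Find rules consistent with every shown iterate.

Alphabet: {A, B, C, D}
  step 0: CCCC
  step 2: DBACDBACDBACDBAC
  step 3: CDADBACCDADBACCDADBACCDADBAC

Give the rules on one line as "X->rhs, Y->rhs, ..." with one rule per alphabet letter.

  step 2 ⇒ step 3: DBACDBACDBACDBAC ⇒ C·DA·DB·AC·C·DA·DB·AC·C·DA·DB·AC·C·DA·DB·AC
    A ↦ DB
    B ↦ DA
    C ↦ AC
    D ↦ C

A->DB, B->DA, C->AC, D->C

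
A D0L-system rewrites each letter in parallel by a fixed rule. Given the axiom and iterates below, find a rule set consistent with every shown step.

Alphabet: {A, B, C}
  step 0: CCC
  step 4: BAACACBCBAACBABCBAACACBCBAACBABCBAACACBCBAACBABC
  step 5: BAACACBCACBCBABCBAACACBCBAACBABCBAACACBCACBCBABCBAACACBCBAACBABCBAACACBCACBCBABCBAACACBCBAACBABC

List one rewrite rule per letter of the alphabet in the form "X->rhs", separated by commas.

A->AC, B->BA, C->BC

  step 4 ⇒ step 5: BAACACBCBAACBABCBAACACBCBAACBABCBAACACBCBAACBABC ⇒ BA·AC·AC·BC·AC·BC·BA·BC·BA·AC·AC·BC·BA·AC·BA·BC·BA·AC·AC·BC·AC·BC·BA·BC·BA·AC·AC·BC·BA·AC·BA·BC·BA·AC·AC·BC·AC·BC·BA·BC·BA·AC·AC·BC·BA·AC·BA·BC
    A ↦ AC
    B ↦ BA
    C ↦ BC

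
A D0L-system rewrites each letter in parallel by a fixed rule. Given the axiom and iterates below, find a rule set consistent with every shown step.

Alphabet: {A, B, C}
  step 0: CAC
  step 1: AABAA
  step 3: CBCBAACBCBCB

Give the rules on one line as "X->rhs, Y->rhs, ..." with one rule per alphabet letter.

  step 0 ⇒ step 1: CAC ⇒ AA·B·AA
    A ↦ B
    C ↦ AA
    B ↦ CB  (constrained at step 1)

A->B, B->CB, C->AA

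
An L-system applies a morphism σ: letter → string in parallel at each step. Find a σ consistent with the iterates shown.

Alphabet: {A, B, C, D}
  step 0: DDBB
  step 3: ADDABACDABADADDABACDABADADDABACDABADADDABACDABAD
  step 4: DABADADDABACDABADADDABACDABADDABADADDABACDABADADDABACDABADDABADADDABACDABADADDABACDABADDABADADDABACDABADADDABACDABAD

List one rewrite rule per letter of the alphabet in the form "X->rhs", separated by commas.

  step 3 ⇒ step 4: ADDABACDABADADDABACDABADADDABACDABADADDABACDABAD ⇒ DAB·AD·AD·DAB·AC·DAB·AD·AD·DAB·AC·DAB·AD·DAB·AD·AD·DAB·AC·DAB·AD·AD·DAB·AC·DAB·AD·DAB·AD·AD·DAB·AC·DAB·AD·AD·DAB·AC·DAB·AD·DAB·AD·AD·DAB·AC·DAB·AD·AD·DAB·AC·DAB·AD
    A ↦ DAB
    B ↦ AC
    C ↦ AD
    D ↦ AD

A->DAB, B->AC, C->AD, D->AD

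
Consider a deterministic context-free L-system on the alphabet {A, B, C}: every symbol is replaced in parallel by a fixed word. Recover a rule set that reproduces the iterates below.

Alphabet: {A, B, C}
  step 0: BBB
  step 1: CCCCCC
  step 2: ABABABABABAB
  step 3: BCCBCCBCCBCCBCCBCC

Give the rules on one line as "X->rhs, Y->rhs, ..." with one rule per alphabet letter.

A->B, B->CC, C->AB

  step 2 ⇒ step 3: ABABABABABAB ⇒ B·CC·B·CC·B·CC·B·CC·B·CC·B·CC
    A ↦ B
    B ↦ CC
  step 1 ⇒ step 2: CCCCCC ⇒ AB·AB·AB·AB·AB·AB
    C ↦ AB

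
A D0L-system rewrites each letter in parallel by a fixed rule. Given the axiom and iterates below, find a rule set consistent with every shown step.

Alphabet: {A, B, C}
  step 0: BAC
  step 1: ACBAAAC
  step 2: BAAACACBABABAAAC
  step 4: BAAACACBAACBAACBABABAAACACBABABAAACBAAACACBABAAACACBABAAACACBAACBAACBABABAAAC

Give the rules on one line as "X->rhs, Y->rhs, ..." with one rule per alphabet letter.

  step 1 ⇒ step 2: ACBAAAC ⇒ BA·AAC·AC·BA·BA·BA·AAC
    A ↦ BA
    B ↦ AC
    C ↦ AAC

A->BA, B->AC, C->AAC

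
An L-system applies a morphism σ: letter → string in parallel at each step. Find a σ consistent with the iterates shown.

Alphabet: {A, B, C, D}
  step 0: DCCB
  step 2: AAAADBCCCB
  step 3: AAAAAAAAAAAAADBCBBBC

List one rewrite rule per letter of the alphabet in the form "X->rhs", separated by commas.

A->AAA, B->C, C->B, D->ADB

  step 2 ⇒ step 3: AAAADBCCCB ⇒ AAA·AAA·AAA·AAA·ADB·C·B·B·B·C
    A ↦ AAA
    B ↦ C
    C ↦ B
    D ↦ ADB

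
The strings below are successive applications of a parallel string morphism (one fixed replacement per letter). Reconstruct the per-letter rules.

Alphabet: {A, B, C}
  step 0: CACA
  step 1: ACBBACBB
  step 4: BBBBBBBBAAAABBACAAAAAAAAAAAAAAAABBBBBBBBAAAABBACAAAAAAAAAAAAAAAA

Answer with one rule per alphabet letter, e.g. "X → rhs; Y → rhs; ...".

  step 0 ⇒ step 1: CACA ⇒ AC·BB·AC·BB
    A ↦ BB
    C ↦ AC
    B ↦ AA  (constrained at step 1)

A->BB, B->AA, C->AC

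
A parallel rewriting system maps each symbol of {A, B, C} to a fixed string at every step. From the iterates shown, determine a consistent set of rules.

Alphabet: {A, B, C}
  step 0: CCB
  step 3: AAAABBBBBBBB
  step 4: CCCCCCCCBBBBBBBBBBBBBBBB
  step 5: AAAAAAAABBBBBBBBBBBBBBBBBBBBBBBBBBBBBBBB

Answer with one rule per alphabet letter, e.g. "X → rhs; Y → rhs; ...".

  step 4 ⇒ step 5: CCCCCCCCBBBBBBBBBBBBBBBB ⇒ A·A·A·A·A·A·A·A·BB·BB·BB·BB·BB·BB·BB·BB·BB·BB·BB·BB·BB·BB·BB·BB
    B ↦ BB
    C ↦ A
  step 3 ⇒ step 4: AAAABBBBBBBB ⇒ CC·CC·CC·CC·BB·BB·BB·BB·BB·BB·BB·BB
    A ↦ CC

A->CC, B->BB, C->A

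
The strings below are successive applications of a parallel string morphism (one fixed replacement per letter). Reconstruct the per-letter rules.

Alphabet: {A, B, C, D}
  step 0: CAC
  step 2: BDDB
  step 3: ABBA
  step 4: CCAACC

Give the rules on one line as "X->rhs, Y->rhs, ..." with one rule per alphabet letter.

A->CC, B->A, C->D, D->B

  step 3 ⇒ step 4: ABBA ⇒ CC·A·A·CC
    A ↦ CC
    B ↦ A
    C ↦ D  (constrained at step 0)
  step 2 ⇒ step 3: BDDB ⇒ A·B·B·A
    D ↦ B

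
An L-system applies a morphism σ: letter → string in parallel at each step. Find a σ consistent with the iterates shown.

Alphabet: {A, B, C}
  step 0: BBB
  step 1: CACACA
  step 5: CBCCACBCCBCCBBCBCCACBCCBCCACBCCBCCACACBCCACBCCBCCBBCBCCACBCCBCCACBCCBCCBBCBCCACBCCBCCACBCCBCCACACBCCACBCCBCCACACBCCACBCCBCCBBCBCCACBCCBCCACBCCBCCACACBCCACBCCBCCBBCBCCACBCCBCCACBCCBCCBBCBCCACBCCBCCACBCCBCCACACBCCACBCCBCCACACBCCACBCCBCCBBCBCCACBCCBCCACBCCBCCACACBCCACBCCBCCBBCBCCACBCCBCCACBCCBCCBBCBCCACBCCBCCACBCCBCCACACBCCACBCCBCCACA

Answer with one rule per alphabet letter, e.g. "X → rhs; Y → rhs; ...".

  step 0 ⇒ step 1: BBB ⇒ CA·CA·CA
    B ↦ CA
    A ↦ CBB  (constrained at step 1)
    C ↦ CBC  (constrained at step 1)

A->CBB, B->CA, C->CBC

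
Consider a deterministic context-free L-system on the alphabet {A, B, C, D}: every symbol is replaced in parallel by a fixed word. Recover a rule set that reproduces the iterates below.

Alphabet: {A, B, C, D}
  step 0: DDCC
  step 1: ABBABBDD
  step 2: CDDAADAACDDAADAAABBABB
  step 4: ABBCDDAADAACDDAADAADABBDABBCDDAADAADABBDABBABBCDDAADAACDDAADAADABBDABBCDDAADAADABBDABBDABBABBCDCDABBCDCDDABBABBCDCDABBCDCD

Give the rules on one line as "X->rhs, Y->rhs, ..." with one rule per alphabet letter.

  step 1 ⇒ step 2: ABBABBDD ⇒ CD·DAA·DAA·CD·DAA·DAA·ABB·ABB
    A ↦ CD
    B ↦ DAA
    D ↦ ABB
  step 0 ⇒ step 1: DDCC ⇒ ABB·ABB·D·D
    C ↦ D

A->CD, B->DAA, C->D, D->ABB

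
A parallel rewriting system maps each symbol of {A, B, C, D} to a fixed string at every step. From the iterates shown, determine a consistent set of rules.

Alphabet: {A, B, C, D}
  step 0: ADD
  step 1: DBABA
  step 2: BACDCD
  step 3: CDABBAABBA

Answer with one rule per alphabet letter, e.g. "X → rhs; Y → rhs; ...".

  step 2 ⇒ step 3: BACDCD ⇒ C·D·AB·BA·AB·BA
    A ↦ D
    B ↦ C
    C ↦ AB
    D ↦ BA

A->D, B->C, C->AB, D->BA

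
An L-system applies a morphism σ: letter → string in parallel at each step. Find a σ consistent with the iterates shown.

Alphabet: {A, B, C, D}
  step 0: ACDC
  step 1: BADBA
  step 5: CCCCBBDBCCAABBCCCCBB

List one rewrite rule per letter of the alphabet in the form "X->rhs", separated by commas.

  step 0 ⇒ step 1: ACDC ⇒ B·A·DB·A
    A ↦ B
    C ↦ A
    D ↦ DB
    B ↦ CC  (constrained at step 1)

A->B, B->CC, C->A, D->DB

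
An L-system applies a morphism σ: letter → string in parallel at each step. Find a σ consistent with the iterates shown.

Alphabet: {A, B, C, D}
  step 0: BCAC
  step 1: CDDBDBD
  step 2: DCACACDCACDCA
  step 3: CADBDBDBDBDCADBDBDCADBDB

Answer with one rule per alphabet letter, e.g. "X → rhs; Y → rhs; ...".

  step 2 ⇒ step 3: DCACACDCACDCA ⇒ CA·D·BDB·D·BDB·D·CA·D·BDB·D·CA·D·BDB
    A ↦ BDB
    C ↦ D
    D ↦ CA
  step 0 ⇒ step 1: BCAC ⇒ CD·D·BDB·D
    B ↦ CD

A->BDB, B->CD, C->D, D->CA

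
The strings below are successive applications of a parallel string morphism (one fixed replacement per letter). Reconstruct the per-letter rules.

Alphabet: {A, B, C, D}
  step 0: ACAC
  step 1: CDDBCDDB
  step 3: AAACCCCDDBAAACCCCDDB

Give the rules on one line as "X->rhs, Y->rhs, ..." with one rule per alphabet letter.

  step 0 ⇒ step 1: ACAC ⇒ C·DDB·C·DDB
    A ↦ C
    C ↦ DDB
    B ↦ AC  (constrained at step 1)
    D ↦ A  (constrained at step 1)

A->C, B->AC, C->DDB, D->A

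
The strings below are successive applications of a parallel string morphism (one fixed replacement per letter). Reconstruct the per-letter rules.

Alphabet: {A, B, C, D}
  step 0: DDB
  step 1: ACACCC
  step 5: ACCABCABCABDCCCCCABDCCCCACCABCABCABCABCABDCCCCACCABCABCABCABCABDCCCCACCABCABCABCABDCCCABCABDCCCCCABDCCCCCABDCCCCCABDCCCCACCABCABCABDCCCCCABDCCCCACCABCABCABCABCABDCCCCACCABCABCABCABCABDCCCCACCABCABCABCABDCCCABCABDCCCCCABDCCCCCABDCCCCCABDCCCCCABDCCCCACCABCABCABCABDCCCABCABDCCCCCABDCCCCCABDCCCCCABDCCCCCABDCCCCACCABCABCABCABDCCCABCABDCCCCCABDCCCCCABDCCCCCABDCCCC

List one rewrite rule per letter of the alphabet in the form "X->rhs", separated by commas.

  step 0 ⇒ step 1: DDB ⇒ AC·AC·CC
    B ↦ CC
    D ↦ AC
    A ↦ DCC  (constrained at step 1)
    C ↦ CAB  (constrained at step 1)

A->DCC, B->CC, C->CAB, D->AC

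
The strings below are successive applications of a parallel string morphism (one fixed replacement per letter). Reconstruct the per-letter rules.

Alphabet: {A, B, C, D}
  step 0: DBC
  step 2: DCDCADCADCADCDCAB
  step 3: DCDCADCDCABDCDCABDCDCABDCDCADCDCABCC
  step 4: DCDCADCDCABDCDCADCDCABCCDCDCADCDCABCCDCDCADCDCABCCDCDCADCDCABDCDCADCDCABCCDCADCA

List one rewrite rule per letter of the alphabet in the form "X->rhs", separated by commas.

  step 3 ⇒ step 4: DCDCADCDCABDCDCABDCDCABDCDCADCDCABCC ⇒ DC·DCA·DC·DCA·B·DC·DCA·DC·DCA·B·CC·DC·DCA·DC·DCA·B·CC·DC·DCA·DC·DCA·B·CC·DC·DCA·DC·DCA·B·DC·DCA·DC·DCA·B·CC·DCA·DCA
    A ↦ B
    B ↦ CC
    C ↦ DCA
    D ↦ DC

A->B, B->CC, C->DCA, D->DC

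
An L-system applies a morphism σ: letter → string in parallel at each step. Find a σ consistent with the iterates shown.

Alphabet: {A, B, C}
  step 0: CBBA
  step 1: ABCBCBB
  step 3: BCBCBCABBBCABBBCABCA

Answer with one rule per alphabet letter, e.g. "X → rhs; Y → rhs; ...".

A->BB, B->BC, C->A

  step 0 ⇒ step 1: CBBA ⇒ A·BC·BC·BB
    A ↦ BB
    B ↦ BC
    C ↦ A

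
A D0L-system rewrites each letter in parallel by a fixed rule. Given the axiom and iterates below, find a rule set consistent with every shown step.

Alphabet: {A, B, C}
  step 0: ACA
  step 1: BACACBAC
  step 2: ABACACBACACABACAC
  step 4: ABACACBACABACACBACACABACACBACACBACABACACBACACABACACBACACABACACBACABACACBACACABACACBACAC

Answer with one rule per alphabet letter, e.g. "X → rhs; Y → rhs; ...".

  step 1 ⇒ step 2: BACACBAC ⇒ A·BAC·AC·BAC·AC·A·BAC·AC
    A ↦ BAC
    B ↦ A
    C ↦ AC

A->BAC, B->A, C->AC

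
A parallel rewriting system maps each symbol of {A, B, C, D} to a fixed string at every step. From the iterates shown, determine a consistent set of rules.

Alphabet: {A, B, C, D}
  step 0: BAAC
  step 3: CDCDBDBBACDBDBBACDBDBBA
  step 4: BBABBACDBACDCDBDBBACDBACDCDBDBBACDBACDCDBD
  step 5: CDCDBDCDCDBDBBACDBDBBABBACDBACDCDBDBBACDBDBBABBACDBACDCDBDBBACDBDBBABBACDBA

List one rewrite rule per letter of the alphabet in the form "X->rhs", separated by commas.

  step 4 ⇒ step 5: BBABBACDBACDCDBDBBACDBACDCDBDBBACDBACDCDBD ⇒ CD·CD·BD·CD·CD·BD·B·BA·CD·BD·B·BA·B·BA·CD·BA·CD·CD·BD·B·BA·CD·BD·B·BA·B·BA·CD·BA·CD·CD·BD·B·BA·CD·BD·B·BA·B·BA·CD·BA
    A ↦ BD
    B ↦ CD
    C ↦ B
    D ↦ BA

A->BD, B->CD, C->B, D->BA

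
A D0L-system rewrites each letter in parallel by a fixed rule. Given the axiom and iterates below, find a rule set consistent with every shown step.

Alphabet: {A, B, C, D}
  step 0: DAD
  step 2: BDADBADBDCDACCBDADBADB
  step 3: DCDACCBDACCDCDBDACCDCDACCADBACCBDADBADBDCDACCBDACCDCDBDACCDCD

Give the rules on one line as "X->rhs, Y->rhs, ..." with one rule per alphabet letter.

  step 2 ⇒ step 3: BDADBADBDCDACCBDADBADB ⇒ DCD·ACC·BD·ACC·DCD·BD·ACC·DCD·ACC·ADB·ACC·BD·ADB·ADB·DCD·ACC·BD·ACC·DCD·BD·ACC·DCD
    A ↦ BD
    B ↦ DCD
    C ↦ ADB
    D ↦ ACC

A->BD, B->DCD, C->ADB, D->ACC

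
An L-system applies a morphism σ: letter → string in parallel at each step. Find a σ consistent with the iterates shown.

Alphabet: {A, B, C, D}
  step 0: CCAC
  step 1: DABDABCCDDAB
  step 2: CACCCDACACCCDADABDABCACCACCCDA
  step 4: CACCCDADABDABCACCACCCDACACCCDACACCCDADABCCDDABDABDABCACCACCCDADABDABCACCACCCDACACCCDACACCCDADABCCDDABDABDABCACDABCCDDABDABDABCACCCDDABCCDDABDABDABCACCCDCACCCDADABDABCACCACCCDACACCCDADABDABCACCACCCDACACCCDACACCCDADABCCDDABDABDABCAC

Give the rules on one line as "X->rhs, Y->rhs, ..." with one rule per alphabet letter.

  step 1 ⇒ step 2: DABDABCCDDAB ⇒ CAC·CCD·A·CAC·CCD·A·DAB·DAB·CAC·CAC·CCD·A
    A ↦ CCD
    B ↦ A
    C ↦ DAB
    D ↦ CAC

A->CCD, B->A, C->DAB, D->CAC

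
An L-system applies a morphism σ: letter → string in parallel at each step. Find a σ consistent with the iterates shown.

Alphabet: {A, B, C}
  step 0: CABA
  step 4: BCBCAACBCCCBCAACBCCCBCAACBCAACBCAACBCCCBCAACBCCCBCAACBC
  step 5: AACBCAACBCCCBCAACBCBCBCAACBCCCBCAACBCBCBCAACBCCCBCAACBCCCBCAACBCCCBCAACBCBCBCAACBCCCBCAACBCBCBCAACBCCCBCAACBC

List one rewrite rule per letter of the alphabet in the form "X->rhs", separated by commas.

A->C, B->AAC, C->BC

  step 4 ⇒ step 5: BCBCAACBCCCBCAACBCCCBCAACBCAACBCAACBCCCBCAACBCCCBCAACBC ⇒ AAC·BC·AAC·BC·C·C·BC·AAC·BC·BC·BC·AAC·BC·C·C·BC·AAC·BC·BC·BC·AAC·BC·C·C·BC·AAC·BC·C·C·BC·AAC·BC·C·C·BC·AAC·BC·BC·BC·AAC·BC·C·C·BC·AAC·BC·BC·BC·AAC·BC·C·C·BC·AAC·BC
    A ↦ C
    B ↦ AAC
    C ↦ BC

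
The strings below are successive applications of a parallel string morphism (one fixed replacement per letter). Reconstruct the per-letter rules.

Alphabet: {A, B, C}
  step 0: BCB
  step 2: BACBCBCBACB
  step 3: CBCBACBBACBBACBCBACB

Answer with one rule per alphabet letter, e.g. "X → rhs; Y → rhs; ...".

A->C, B->CB, C->BA

  step 2 ⇒ step 3: BACBCBCBACB ⇒ CB·C·BA·CB·BA·CB·BA·CB·C·BA·CB
    A ↦ C
    B ↦ CB
    C ↦ BA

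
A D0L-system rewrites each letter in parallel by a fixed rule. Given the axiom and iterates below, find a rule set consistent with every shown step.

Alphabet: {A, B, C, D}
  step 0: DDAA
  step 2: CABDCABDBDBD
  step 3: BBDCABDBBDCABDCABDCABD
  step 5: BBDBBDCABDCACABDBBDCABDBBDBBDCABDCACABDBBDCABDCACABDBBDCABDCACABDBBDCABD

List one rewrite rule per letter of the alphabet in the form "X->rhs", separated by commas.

  step 2 ⇒ step 3: CABDCABDBDBD ⇒ BB·D·CA·BD·BB·D·CA·BD·CA·BD·CA·BD
    A ↦ D
    B ↦ CA
    C ↦ BB
    D ↦ BD

A->D, B->CA, C->BB, D->BD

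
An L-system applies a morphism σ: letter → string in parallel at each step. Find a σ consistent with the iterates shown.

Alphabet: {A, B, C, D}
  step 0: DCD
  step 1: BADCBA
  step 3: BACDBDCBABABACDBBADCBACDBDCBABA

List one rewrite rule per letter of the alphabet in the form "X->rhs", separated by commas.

A->CDB, B->BA, C->DC, D->BA

  step 0 ⇒ step 1: DCD ⇒ BA·DC·BA
    C ↦ DC
    D ↦ BA
    A ↦ CDB  (constrained at step 1)
    B ↦ BA  (constrained at step 1)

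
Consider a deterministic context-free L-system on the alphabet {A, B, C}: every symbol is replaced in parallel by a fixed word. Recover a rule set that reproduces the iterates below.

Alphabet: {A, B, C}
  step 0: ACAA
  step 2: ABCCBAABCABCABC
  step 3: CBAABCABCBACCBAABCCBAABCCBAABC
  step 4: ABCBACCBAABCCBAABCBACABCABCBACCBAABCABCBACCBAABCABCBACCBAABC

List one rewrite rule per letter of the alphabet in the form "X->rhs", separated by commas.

A->C, B->BA, C->ABC

  step 3 ⇒ step 4: CBAABCABCBACCBAABCCBAABCCBAABC ⇒ ABC·BA·C·C·BA·ABC·C·BA·ABC·BA·C·ABC·ABC·BA·C·C·BA·ABC·ABC·BA·C·C·BA·ABC·ABC·BA·C·C·BA·ABC
    A ↦ C
    B ↦ BA
    C ↦ ABC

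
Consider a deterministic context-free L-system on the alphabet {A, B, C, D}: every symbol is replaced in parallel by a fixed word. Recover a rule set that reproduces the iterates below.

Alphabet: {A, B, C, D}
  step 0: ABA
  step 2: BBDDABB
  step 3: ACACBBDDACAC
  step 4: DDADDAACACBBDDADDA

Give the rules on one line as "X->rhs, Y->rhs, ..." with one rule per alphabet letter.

  step 3 ⇒ step 4: ACACBBDDACAC ⇒ DD·A·DD·A·AC·AC·B·B·DD·A·DD·A
    A ↦ DD
    B ↦ AC
    C ↦ A
    D ↦ B

A->DD, B->AC, C->A, D->B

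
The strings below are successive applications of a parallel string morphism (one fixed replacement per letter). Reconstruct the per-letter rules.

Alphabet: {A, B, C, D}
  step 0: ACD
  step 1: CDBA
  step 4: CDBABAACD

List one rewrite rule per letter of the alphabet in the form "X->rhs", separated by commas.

  step 0 ⇒ step 1: ACD ⇒ CD·B·A
    A ↦ CD
    C ↦ B
    D ↦ A
    B ↦ A  (constrained at step 1)

A->CD, B->A, C->B, D->A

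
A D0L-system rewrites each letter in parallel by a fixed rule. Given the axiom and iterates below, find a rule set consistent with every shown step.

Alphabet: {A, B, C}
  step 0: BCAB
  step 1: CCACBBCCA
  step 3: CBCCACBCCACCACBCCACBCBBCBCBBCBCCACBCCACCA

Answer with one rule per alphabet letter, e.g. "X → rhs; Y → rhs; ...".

  step 0 ⇒ step 1: BCAB ⇒ CCA·CB·B·CCA
    A ↦ B
    B ↦ CCA
    C ↦ CB

A->B, B->CCA, C->CB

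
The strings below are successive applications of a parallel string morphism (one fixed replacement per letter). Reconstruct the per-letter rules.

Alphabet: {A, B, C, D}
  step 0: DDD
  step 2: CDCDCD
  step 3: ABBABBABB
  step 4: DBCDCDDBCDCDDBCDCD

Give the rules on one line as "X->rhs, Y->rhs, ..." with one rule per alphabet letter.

  step 3 ⇒ step 4: ABBABBABB ⇒ DB·CD·CD·DB·CD·CD·DB·CD·CD
    A ↦ DB
    B ↦ CD
  step 2 ⇒ step 3: CDCDCD ⇒ AB·B·AB·B·AB·B
    C ↦ AB
  step 2 ⇒ step 3: CDCDCD ⇒ AB·B·AB·B·AB·B
    D ↦ B

A->DB, B->CD, C->AB, D->B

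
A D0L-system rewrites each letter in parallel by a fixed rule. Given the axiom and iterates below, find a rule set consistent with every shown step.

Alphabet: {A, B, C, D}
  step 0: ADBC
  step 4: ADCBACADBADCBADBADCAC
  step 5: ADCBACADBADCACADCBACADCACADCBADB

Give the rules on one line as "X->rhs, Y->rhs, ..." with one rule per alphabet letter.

A->AD, B->AC, C->B, D->C

  step 4 ⇒ step 5: ADCBACADBADCBADBADCAC ⇒ AD·C·B·AC·AD·B·AD·C·AC·AD·C·B·AC·AD·C·AC·AD·C·B·AD·B
    A ↦ AD
    B ↦ AC
    C ↦ B
    D ↦ C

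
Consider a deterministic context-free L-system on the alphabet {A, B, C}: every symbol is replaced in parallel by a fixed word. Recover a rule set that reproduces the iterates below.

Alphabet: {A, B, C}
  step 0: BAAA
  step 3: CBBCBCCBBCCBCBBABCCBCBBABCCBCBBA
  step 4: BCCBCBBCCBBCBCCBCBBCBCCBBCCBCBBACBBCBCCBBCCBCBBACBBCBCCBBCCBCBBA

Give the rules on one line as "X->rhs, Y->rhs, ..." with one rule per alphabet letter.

  step 3 ⇒ step 4: CBBCBCCBBCCBCBBABCCBCBBABCCBCBBA ⇒ BC·CB·CB·BC·CB·BC·BC·CB·CB·BC·BC·CB·BC·CB·CB·BA·CB·BC·BC·CB·BC·CB·CB·BA·CB·BC·BC·CB·BC·CB·CB·BA
    A ↦ BA
    B ↦ CB
    C ↦ BC

A->BA, B->CB, C->BC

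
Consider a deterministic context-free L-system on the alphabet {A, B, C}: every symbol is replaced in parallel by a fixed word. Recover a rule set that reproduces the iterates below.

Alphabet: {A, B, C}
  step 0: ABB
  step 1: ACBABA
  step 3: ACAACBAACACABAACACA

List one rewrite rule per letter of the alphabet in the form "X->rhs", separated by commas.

A->AC, B->BA, C->A

  step 0 ⇒ step 1: ABB ⇒ AC·BA·BA
    A ↦ AC
    B ↦ BA
    C ↦ A  (constrained at step 1)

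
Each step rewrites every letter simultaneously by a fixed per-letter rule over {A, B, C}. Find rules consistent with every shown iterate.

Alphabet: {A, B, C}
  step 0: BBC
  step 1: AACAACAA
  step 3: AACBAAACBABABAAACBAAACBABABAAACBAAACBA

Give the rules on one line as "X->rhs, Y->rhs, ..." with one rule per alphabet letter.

  step 0 ⇒ step 1: BBC ⇒ AAC·AAC·AA
    B ↦ AAC
    C ↦ AA
    A ↦ BA  (constrained at step 1)

A->BA, B->AAC, C->AA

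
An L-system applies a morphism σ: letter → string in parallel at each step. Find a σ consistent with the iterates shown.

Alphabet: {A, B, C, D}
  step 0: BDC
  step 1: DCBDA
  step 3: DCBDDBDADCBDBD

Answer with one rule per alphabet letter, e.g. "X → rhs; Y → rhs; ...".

  step 0 ⇒ step 1: BDC ⇒ DC·BD·A
    B ↦ DC
    C ↦ A
    D ↦ BD
    A ↦ D  (constrained at step 1)

A->D, B->DC, C->A, D->BD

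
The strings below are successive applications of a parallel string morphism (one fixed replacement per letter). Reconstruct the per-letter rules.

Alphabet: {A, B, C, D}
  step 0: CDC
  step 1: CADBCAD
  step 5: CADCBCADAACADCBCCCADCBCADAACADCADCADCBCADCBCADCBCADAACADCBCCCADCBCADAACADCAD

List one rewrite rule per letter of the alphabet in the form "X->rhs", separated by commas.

  step 0 ⇒ step 1: CDC ⇒ CAD·B·CAD
    C ↦ CAD
    D ↦ B
    A ↦ C  (constrained at step 1)
    B ↦ AA  (constrained at step 1)

A->C, B->AA, C->CAD, D->B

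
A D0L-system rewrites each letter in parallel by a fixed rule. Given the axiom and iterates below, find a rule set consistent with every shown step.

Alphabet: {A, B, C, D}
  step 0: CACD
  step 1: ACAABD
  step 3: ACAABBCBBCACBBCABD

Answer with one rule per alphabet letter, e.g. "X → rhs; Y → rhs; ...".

  step 0 ⇒ step 1: CACD ⇒ A·C·A·ABD
    A ↦ C
    C ↦ A
    D ↦ ABD
    B ↦ BBC  (constrained at step 1)

A->C, B->BBC, C->A, D->ABD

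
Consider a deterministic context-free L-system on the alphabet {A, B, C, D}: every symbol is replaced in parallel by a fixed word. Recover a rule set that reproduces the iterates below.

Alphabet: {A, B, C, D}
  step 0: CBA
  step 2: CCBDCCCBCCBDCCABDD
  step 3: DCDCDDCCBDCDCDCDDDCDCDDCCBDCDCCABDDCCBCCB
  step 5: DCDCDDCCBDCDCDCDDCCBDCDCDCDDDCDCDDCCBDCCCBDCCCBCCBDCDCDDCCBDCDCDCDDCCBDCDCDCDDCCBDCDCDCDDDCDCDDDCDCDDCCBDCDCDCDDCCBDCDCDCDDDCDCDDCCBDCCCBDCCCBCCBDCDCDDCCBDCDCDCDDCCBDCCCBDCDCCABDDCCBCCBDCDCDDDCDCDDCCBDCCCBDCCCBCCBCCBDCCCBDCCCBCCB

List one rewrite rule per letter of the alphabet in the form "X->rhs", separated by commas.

  step 2 ⇒ step 3: CCBDCCCBCCBDCCABDD ⇒ DC·DC·DD·CCB·DC·DC·DC·DD·DC·DC·DD·CCB·DC·DC·CAB·DD·CCB·CCB
    A ↦ CAB
    B ↦ DD
    C ↦ DC
    D ↦ CCB

A->CAB, B->DD, C->DC, D->CCB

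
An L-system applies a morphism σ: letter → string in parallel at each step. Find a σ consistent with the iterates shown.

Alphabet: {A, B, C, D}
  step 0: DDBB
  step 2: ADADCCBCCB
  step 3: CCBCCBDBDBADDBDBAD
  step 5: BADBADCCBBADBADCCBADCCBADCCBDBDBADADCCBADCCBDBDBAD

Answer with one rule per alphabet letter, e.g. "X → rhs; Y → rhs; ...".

A->CC, B->AD, C->DB, D->B

  step 2 ⇒ step 3: ADADCCBCCB ⇒ CC·B·CC·B·DB·DB·AD·DB·DB·AD
    A ↦ CC
    B ↦ AD
    C ↦ DB
    D ↦ B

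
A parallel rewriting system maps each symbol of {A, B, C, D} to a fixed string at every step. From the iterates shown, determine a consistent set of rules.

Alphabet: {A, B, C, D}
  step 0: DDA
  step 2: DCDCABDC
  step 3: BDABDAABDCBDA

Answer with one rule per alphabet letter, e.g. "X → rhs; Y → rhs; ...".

  step 2 ⇒ step 3: DCDCABDC ⇒ B·DA·B·DA·AB·DC·B·DA
    A ↦ AB
    B ↦ DC
    C ↦ DA
    D ↦ B

A->AB, B->DC, C->DA, D->B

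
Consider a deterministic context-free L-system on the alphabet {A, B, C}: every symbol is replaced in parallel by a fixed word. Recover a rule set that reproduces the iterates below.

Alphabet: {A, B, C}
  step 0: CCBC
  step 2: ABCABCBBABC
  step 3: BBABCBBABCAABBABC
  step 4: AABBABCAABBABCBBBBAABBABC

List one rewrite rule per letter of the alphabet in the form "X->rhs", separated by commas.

  step 3 ⇒ step 4: BBABCBBABCAABBABC ⇒ A·A·BB·A·BC·A·A·BB·A·BC·BB·BB·A·A·BB·A·BC
    A ↦ BB
    B ↦ A
    C ↦ BC

A->BB, B->A, C->BC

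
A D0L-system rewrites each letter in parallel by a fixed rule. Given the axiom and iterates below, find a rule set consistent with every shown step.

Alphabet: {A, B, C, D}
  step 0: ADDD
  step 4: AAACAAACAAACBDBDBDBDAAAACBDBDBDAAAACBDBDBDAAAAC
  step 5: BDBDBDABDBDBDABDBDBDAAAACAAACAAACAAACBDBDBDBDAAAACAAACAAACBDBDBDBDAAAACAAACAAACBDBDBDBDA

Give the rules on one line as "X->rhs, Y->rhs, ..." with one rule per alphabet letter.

  step 4 ⇒ step 5: AAACAAACAAACBDBDBDBDAAAACBDBDBDAAAACBDBDBDAAAAC ⇒ BD·BD·BD·A·BD·BD·BD·A·BD·BD·BD·A·AA·AC·AA·AC·AA·AC·AA·AC·BD·BD·BD·BD·A·AA·AC·AA·AC·AA·AC·BD·BD·BD·BD·A·AA·AC·AA·AC·AA·AC·BD·BD·BD·BD·A
    A ↦ BD
    B ↦ AA
    C ↦ A
    D ↦ AC

A->BD, B->AA, C->A, D->AC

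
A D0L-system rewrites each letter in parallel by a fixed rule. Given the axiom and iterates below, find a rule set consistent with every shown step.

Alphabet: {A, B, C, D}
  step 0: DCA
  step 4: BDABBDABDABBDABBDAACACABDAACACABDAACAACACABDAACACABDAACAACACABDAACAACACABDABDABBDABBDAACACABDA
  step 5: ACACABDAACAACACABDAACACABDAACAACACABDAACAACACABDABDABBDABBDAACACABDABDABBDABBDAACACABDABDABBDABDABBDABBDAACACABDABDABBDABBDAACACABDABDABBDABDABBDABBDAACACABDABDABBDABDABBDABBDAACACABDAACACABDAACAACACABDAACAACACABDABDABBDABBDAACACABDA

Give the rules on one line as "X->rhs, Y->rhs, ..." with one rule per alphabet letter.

A->BDA, B->ACA, C->B, D->CA

  step 4 ⇒ step 5: BDABBDABDABBDABBDAACACABDAACACABDAACAACACABDAACACABDAACAACACABDAACAACACABDABDABBDABBDAACACABDA ⇒ ACA·CA·BDA·ACA·ACA·CA·BDA·ACA·CA·BDA·ACA·ACA·CA·BDA·ACA·ACA·CA·BDA·BDA·B·BDA·B·BDA·ACA·CA·BDA·BDA·B·BDA·B·BDA·ACA·CA·BDA·BDA·B·BDA·BDA·B·BDA·B·BDA·ACA·CA·BDA·BDA·B·BDA·B·BDA·ACA·CA·BDA·BDA·B·BDA·BDA·B·BDA·B·BDA·ACA·CA·BDA·BDA·B·BDA·BDA·B·BDA·B·BDA·ACA·CA·BDA·ACA·CA·BDA·ACA·ACA·CA·BDA·ACA·ACA·CA·BDA·BDA·B·BDA·B·BDA·ACA·CA·BDA
    A ↦ BDA
    B ↦ ACA
    C ↦ B
    D ↦ CA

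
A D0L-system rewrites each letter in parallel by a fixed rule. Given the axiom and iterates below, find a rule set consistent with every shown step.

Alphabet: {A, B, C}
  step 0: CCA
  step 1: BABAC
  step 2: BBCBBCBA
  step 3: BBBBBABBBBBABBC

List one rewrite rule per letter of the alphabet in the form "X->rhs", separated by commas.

A->C, B->BB, C->BA

  step 2 ⇒ step 3: BBCBBCBA ⇒ BB·BB·BA·BB·BB·BA·BB·C
    A ↦ C
    B ↦ BB
    C ↦ BA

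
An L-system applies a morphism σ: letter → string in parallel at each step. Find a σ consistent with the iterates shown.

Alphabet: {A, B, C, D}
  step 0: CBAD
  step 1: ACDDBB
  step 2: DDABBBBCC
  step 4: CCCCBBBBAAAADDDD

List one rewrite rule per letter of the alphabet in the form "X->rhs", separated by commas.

  step 1 ⇒ step 2: ACDDBB ⇒ DD·A·BB·BB·C·C
    A ↦ DD
    B ↦ C
    C ↦ A
    D ↦ BB

A->DD, B->C, C->A, D->BB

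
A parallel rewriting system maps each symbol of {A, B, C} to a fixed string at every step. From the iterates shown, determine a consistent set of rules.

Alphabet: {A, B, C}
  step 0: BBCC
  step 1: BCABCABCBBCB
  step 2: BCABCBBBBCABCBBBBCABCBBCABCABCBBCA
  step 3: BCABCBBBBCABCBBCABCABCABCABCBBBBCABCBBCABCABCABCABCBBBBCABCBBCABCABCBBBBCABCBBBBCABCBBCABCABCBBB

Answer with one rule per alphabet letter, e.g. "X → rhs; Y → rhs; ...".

  step 2 ⇒ step 3: BCABCBBBBCABCBBBBCABCBBCABCABCBBCA ⇒ BCA·BCB·BB·BCA·BCB·BCA·BCA·BCA·BCA·BCB·BB·BCA·BCB·BCA·BCA·BCA·BCA·BCB·BB·BCA·BCB·BCA·BCA·BCB·BB·BCA·BCB·BB·BCA·BCB·BCA·BCA·BCB·BB
    A ↦ BB
    B ↦ BCA
    C ↦ BCB

A->BB, B->BCA, C->BCB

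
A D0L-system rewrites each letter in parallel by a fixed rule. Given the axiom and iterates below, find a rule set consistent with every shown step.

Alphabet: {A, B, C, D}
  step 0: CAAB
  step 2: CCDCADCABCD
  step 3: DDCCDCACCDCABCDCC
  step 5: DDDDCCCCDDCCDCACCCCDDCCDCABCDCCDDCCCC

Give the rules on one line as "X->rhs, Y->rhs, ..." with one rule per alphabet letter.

A->CA, B->BC, C->D, D->CC

  step 2 ⇒ step 3: CCDCADCABCD ⇒ D·D·CC·D·CA·CC·D·CA·BC·D·CC
    A ↦ CA
    B ↦ BC
    C ↦ D
    D ↦ CC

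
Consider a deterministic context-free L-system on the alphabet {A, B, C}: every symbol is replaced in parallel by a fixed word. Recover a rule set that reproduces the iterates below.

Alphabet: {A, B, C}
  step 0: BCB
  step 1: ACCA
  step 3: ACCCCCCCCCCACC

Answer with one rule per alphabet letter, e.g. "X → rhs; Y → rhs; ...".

  step 0 ⇒ step 1: BCB ⇒ A·CC·A
    B ↦ A
    C ↦ CC
    A ↦ BC  (constrained at step 1)

A->BC, B->A, C->CC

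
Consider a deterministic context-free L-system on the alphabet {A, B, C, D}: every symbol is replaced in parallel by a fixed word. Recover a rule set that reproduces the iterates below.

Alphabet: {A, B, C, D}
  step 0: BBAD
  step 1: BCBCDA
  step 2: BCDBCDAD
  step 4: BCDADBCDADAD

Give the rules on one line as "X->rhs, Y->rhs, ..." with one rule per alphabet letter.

A->D, B->BC, C->D, D->A

  step 1 ⇒ step 2: BCBCDA ⇒ BC·D·BC·D·A·D
    A ↦ D
    B ↦ BC
    C ↦ D
    D ↦ A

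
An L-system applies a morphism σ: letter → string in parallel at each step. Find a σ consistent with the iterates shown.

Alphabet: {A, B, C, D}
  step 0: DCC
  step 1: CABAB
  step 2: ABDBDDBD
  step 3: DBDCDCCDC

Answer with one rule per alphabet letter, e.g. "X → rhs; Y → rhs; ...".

  step 2 ⇒ step 3: ABDBDDBD ⇒ DB·D·C·D·C·C·D·C
    A ↦ DB
    B ↦ D
    D ↦ C
  step 0 ⇒ step 1: DCC ⇒ C·AB·AB
    C ↦ AB

A->DB, B->D, C->AB, D->C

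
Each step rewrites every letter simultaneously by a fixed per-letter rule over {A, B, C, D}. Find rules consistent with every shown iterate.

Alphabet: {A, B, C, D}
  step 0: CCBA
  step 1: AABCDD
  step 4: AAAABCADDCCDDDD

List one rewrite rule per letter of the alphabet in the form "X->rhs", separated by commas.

  step 0 ⇒ step 1: CCBA ⇒ A·A·BC·DD
    A ↦ DD
    B ↦ BC
    C ↦ A
    D ↦ C  (constrained at step 1)

A->DD, B->BC, C->A, D->C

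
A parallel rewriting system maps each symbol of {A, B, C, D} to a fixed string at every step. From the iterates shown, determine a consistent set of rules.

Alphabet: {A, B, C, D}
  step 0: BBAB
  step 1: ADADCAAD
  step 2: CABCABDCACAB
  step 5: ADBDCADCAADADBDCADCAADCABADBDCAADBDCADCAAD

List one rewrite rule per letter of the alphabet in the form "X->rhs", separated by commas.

  step 1 ⇒ step 2: ADADCAAD ⇒ CA·B·CA·B·D·CA·CA·B
    A ↦ CA
    C ↦ D
    D ↦ B
  step 0 ⇒ step 1: BBAB ⇒ AD·AD·CA·AD
    B ↦ AD

A->CA, B->AD, C->D, D->B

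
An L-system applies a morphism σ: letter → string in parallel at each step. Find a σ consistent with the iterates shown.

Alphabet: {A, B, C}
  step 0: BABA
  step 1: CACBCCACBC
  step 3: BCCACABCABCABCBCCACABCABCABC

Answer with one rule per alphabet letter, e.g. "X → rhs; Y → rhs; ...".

A->BC, B->CAC, C->A

  step 0 ⇒ step 1: BABA ⇒ CAC·BC·CAC·BC
    A ↦ BC
    B ↦ CAC
    C ↦ A  (constrained at step 1)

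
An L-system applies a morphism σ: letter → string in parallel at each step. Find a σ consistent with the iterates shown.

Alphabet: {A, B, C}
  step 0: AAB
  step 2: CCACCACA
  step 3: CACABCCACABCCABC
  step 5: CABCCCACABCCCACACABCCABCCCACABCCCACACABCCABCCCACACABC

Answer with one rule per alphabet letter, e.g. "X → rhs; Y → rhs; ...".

A->BC, B->C, C->CA

  step 2 ⇒ step 3: CCACCACA ⇒ CA·CA·BC·CA·CA·BC·CA·BC
    A ↦ BC
    C ↦ CA
    B ↦ C  (constrained at step 0)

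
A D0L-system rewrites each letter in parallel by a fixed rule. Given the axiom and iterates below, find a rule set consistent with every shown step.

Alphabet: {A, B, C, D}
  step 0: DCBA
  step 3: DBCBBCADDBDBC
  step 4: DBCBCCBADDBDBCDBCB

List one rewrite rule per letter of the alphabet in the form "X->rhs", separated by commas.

  step 3 ⇒ step 4: DBCBBCADDBDBC ⇒ DB·C·B·C·C·B·AD·DB·DB·C·DB·C·B
    A ↦ AD
    B ↦ C
    C ↦ B
    D ↦ DB

A->AD, B->C, C->B, D->DB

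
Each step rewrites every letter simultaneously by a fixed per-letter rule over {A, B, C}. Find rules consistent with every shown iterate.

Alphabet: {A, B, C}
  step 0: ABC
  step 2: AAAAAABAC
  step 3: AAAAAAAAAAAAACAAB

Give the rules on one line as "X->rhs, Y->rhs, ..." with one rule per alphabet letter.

A->AA, B->AC, C->B

  step 2 ⇒ step 3: AAAAAABAC ⇒ AA·AA·AA·AA·AA·AA·AC·AA·B
    A ↦ AA
    B ↦ AC
    C ↦ B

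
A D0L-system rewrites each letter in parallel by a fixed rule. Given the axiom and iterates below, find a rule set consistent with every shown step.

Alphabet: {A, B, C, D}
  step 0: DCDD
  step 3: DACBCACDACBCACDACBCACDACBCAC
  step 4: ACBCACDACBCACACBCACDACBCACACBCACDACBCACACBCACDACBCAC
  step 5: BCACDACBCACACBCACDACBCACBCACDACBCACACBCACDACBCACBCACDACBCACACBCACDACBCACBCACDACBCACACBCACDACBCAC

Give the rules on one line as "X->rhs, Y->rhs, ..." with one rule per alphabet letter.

  step 4 ⇒ step 5: ACBCACDACBCACACBCACDACBCACACBCACDACBCACACBCACDACBCAC ⇒ BC·AC·D·AC·BC·AC·AC·BC·AC·D·AC·BC·AC·BC·AC·D·AC·BC·AC·AC·BC·AC·D·AC·BC·AC·BC·AC·D·AC·BC·AC·AC·BC·AC·D·AC·BC·AC·BC·AC·D·AC·BC·AC·AC·BC·AC·D·AC·BC·AC
    A ↦ BC
    B ↦ D
    C ↦ AC
    D ↦ AC

A->BC, B->D, C->AC, D->AC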